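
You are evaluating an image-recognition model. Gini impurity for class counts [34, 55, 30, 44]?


Probabilities: [34/163, 55/163, 30/163, 44/163] ≈ [0.2086, 0.3374, 0.184, 0.2699]
Σpᵢ² = (1156 + 3025 + 900 + 1936)/163² = 7017/26569
Gini = 1 - Σpᵢ² = 1 - 7017/26569 = 0.7359

0.7359


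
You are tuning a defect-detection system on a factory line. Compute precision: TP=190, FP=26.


Precision = TP/(TP+FP)
= 190/(190+26)
= 190/216 = 87.96%

87.96%


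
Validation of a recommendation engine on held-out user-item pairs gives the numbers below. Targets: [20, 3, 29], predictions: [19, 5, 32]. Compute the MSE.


Squared errors: (20-19)²=1, (3-5)²=4, (29-32)²=9
Sum = 14
MSE = 14/3 = 14/3

14/3


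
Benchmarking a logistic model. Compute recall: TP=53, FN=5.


Recall = TP/(TP+FN)
= 53/(53+5)
= 53/58 = 91.38%

91.38%


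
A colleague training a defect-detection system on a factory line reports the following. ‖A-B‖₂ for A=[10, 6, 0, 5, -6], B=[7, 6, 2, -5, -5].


d = √((10-7)² + (6-6)² + (0-2)² + (5+ 5)² + (-6+ 5)²)
  = √(9 + 0 + 4 + 100 + 1)
  = √114 = 10.6771

10.6771


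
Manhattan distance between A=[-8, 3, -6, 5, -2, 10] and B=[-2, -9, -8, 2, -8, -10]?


d = |-8+ 2| + |3+ 9| + |-6+ 8| + |5-2| + |-2+ 8| + |10+ 10|
  = 6 + 12 + 2 + 3 + 6 + 20
  = 49

49


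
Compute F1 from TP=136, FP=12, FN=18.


Precision = 136/148 = 0.9189
Recall = 136/154 = 0.8831
F1 = 2·P·R/(P+R) = 2·TP/(2·TP+FP+FN) = 272/(272+12+18) = 272/302 = 0.9007

0.9007


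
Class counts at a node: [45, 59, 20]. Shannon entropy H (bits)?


Probabilities: [45/124, 59/124, 20/124] ≈ [0.3629, 0.4758, 0.1613]
H = -((45/124)·log₂(45/124) + (59/124)·log₂(59/124) + (20/124)·log₂(20/124))
  = 1.4651 bits

1.4651 bits


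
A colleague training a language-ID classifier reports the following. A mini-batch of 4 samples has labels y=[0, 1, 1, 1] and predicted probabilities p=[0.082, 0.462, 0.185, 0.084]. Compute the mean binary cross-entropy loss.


L[0] = -ln(1-0.082) = -ln(0.918) = 0.0856
L[1] = -ln(0.462) = 0.7722
L[2] = -ln(0.185) = 1.6874
L[3] = -ln(0.084) = 2.4769
mean = (0.0856 + 0.7722 + 1.6874 + 2.4769)/4 = 1.2555

1.2555


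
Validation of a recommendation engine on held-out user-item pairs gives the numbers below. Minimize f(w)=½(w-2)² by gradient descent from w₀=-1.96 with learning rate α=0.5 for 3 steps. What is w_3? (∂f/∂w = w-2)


step 1: grad = -1.96-2 = -3.96; w = -1.96 - 0.5·(-3.96) = 0.02
step 2: grad = 0.02-2 = -1.98; w = 0.02 - 0.5·(-1.98) = 1.01
step 3: grad = 1.01-2 = -0.99; w = 1.01 - 0.5·(-0.99) = 1.505

1.505


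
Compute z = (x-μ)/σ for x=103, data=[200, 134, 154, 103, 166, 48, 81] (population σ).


μ = 126.5714, σ = 48.6382
z = (103 - 126.5714)/48.6382 = -0.4846

-0.4846


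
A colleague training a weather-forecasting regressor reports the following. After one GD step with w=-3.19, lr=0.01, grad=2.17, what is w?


w_new = w - α·∇
= -3.19 - 0.01·2.17
= -3.19 - 0.0217
= -3.2117

-3.2117


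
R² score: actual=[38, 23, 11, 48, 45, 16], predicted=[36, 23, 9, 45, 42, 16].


ȳ = 30.1667
SS_res = Σ(y-ŷ)² = 26
SS_tot = Σ(y-ȳ)² = 1218.83
R² = 1 - SS_res/SS_tot = 1 - 0.0213 = 0.9787

0.9787


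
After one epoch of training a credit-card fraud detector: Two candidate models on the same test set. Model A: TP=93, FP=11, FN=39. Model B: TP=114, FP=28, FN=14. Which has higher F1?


Model A: P=93/104=0.8942, R=93/132=0.7045, F1=2PR/(P+R)=2TP/(2TP+FP+FN)=186/236=0.7881
Model B: P=114/142=0.8028, R=114/128=0.8906, F1=2PR/(P+R)=2TP/(2TP+FP+FN)=228/270=0.8444
0.7881 < 0.8444 → Model B

Model B


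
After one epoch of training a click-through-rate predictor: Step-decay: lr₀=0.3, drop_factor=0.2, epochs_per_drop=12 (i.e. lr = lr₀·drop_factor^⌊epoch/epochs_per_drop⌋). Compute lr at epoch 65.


n_drops = ⌊65/12⌋ = 5
lr = 0.3·0.2^5 = 0.3·0.00032 = 0.000096

0.000096


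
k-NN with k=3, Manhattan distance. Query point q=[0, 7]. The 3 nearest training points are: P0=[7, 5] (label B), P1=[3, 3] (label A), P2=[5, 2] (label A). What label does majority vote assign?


d(q,P0) = 9  (label B)
d(q,P1) = 7  (label A)
d(q,P2) = 10  (label A)
Votes: A=2, B=1
Majority → A

A


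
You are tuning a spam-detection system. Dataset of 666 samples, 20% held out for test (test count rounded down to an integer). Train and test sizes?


Test = ⌊666·20/100⌋ = 133
Train = 666 - 133 = 533

Train: 533, Test: 133


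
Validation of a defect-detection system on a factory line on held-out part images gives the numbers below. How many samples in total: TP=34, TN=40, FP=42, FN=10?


Total = TP + TN + FP + FN
= 34 + 40 + 42 + 10
= 126
(Predicted positive: 76, predicted negative: 50)

126


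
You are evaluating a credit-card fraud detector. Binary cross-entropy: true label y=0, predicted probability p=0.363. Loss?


BCE = -[y·ln(p) + (1-y)·ln(1-p)]
= -0 - 1·ln(1-0.363)
= -ln(0.637) = 0.451

0.451


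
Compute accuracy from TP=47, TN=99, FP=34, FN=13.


Accuracy = (TP+TN)/(TP+TN+FP+FN)
= (47+99)/(193)
= 146/193 = 75.65%

75.65%


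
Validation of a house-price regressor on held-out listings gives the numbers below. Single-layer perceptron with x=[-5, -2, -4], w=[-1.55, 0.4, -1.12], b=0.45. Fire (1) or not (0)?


z = (-5)·(-1.55) + (-2)·(0.4) + (-4)·(-1.12) + 0.45
  = 11.88
step(z) = 1 (z≥0)

1


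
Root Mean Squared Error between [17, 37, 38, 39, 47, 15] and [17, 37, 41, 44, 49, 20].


MSE = 63/6 = 10.5
RMSE = √(63/6) = 3.2404

3.2404


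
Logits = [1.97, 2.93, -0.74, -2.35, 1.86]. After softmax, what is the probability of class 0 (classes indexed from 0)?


Exponentials: e^1.97=7.1707, e^2.93=18.7276, e^-0.74=0.4771, e^-2.35=0.0954, e^1.86=6.4237
Sum = 32.8945
Softmax = [0.218, 0.5693, 0.0145, 0.0029, 0.1953]
p[0] = 7.1707/32.8945 = 0.218

0.218


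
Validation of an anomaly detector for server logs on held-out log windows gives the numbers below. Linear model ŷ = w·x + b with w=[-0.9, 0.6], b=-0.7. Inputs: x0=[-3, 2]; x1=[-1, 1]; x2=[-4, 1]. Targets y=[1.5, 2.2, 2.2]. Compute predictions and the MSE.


ŷ0 = (-0.9)·(-3) + (0.6)·(2) - 0.7 = 3.2
ŷ1 = (-0.9)·(-1) + (0.6)·(1) - 0.7 = 0.8
ŷ2 = (-0.9)·(-4) + (0.6)·(1) - 0.7 = 3.5
errors² = [2.89, 1.96, 1.69]
MSE = 6.5400/3 = 2.18

2.18


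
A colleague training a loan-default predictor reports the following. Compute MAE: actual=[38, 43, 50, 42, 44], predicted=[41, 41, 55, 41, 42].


Absolute errors: |38-41|=3, |43-41|=2, |50-55|=5, |42-41|=1, |44-42|=2
Sum = 13
MAE = 13/5 = 13/5

13/5


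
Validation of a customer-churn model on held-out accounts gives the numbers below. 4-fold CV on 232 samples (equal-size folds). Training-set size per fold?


Fold size = 232/4 = 58
Training per fold = 232 - 58 = 174

174


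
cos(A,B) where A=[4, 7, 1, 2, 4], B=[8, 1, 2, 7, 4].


A·B = 4·8 + 7·1 + 1·2 + 2·7 + 4·4 = 71
‖A‖ = √86 = 9.2736, ‖B‖ = √134 = 11.5758
cos = 71/(√86·√134) = 71/√11524 = 0.6614

0.6614


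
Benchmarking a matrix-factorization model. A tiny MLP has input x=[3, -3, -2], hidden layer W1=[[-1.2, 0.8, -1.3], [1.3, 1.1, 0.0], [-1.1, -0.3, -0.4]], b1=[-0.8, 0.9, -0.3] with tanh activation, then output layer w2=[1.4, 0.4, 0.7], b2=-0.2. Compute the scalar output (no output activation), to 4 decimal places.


z1[0] = (-1.2)·(3) + (0.8)·(-3) + (-1.3)·(-2) - 0.8 = -4.2
z1[1] = (1.3)·(3) + (1.1)·(-3) + (0.0)·(-2) + 0.9 = 1.5
z1[2] = (-1.1)·(3) + (-0.3)·(-3) + (-0.4)·(-2) - 0.3 = -1.9
h = tanh(z1) = [-0.9996, 0.9051, -0.9562]
output = (1.4)·(-0.9996) + (0.4)·(0.9051) + (0.7)·(-0.9562) - 0.2 = -1.9067

-1.9067


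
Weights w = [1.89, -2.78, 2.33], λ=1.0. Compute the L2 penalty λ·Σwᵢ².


‖w‖₂² = (1.89)² + (-2.78)² + (2.33)²
     = 3.5721 + 7.7284 + 5.4289
     = 16.7294
λ·‖w‖₂² = 1.0·16.7294 = 16.7294

16.7294


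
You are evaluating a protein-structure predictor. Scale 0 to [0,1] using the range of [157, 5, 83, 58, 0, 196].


min=0, max=196
(0-0)/(196-0) = 0/196 = 0.0

0.0


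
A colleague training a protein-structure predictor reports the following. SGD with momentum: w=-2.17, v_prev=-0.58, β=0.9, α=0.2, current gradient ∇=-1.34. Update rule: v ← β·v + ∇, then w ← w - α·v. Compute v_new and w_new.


v_new = 0.9·-0.58 - 1.34 = -0.522 - 1.34 = -1.862
w_new = -2.17 - 0.2·-1.862 = -2.17 + 0.3724 = -1.7976

v_new=-1.862, w_new=-1.7976


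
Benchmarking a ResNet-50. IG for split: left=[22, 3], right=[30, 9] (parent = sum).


Parent = [52, 12], H_parent = 0.6962
H_left = 0.5294 (n=25), H_right = 0.7793 (n=39)
H_children = (25/64)·0.5294 + (39/64)·0.7793 = 0.6817
IG = 0.6962 - 0.6817 = 0.0145

0.0145


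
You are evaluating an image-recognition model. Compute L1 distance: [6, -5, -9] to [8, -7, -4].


d = |6-8| + |-5+ 7| + |-9+ 4|
  = 2 + 2 + 5
  = 9

9


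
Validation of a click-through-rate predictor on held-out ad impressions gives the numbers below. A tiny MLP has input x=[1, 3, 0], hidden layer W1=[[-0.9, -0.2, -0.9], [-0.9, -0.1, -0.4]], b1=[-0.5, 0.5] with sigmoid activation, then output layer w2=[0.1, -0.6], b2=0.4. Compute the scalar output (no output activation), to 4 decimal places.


z1[0] = (-0.9)·(1) + (-0.2)·(3) + (-0.9)·(0) - 0.5 = -2.0
z1[1] = (-0.9)·(1) + (-0.1)·(3) + (-0.4)·(0) + 0.5 = -0.7
h = sigmoid(z1) = [0.1192, 0.3318]
output = (0.1)·(0.1192) + (-0.6)·(0.3318) + 0.4 = 0.2128

0.2128


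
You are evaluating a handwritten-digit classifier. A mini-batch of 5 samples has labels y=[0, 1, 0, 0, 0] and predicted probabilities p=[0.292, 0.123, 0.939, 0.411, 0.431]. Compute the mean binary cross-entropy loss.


L[0] = -ln(1-0.292) = -ln(0.708) = 0.3453
L[1] = -ln(0.123) = 2.0956
L[2] = -ln(1-0.939) = -ln(0.061) = 2.7969
L[3] = -ln(1-0.411) = -ln(0.589) = 0.5293
L[4] = -ln(1-0.431) = -ln(0.569) = 0.5639
mean = (0.3453 + 2.0956 + 2.7969 + 0.5293 + 0.5639)/5 = 1.2662

1.2662


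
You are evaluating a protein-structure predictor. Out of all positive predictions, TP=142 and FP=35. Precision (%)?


Precision = TP/(TP+FP)
= 142/(142+35)
= 142/177 = 80.23%

80.23%


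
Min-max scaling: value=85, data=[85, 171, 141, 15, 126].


min=15, max=171
(85-15)/(171-15) = 70/156 = 0.4487

0.4487


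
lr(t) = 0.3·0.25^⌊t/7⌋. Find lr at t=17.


n_drops = ⌊17/7⌋ = 2
lr = 0.3·0.25^2 = 0.3·0.0625 = 0.01875

0.01875


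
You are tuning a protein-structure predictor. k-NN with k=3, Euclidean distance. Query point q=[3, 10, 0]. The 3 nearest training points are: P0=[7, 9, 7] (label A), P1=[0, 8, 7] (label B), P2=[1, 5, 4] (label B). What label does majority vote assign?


d(q,P0) = 8.124  (label A)
d(q,P1) = 7.874  (label B)
d(q,P2) = 6.7082  (label B)
Votes: A=1, B=2
Majority → B

B


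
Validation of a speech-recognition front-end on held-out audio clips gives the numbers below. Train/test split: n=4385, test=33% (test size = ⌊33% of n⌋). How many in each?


Test = ⌊4385·33/100⌋ = 1447
Train = 4385 - 1447 = 2938

Train: 2938, Test: 1447


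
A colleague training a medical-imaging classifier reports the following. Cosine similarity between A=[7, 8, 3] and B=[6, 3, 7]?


A·B = 7·6 + 8·3 + 3·7 = 87
‖A‖ = √122 = 11.0454, ‖B‖ = √94 = 9.6954
cos = 87/(√122·√94) = 87/√11468 = 0.8124

0.8124


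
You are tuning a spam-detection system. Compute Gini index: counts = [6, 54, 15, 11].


Probabilities: [6/86, 54/86, 15/86, 11/86] ≈ [0.0698, 0.6279, 0.1744, 0.1279]
Σpᵢ² = (36 + 2916 + 225 + 121)/86² = 3298/7396
Gini = 1 - Σpᵢ² = 1 - 3298/7396 = 0.5541

0.5541


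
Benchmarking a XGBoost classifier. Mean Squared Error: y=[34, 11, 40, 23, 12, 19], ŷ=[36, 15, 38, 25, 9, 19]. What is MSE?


Squared errors: (34-36)²=4, (11-15)²=16, (40-38)²=4, (23-25)²=4, (12-9)²=9, (19-19)²=0
Sum = 37
MSE = 37/6 = 37/6

37/6


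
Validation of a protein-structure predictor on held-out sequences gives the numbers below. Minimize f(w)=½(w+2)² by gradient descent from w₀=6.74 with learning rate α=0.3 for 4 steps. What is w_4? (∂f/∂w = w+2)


step 1: grad = 6.74+2 = 8.74; w = 6.74 - 0.3·(8.74) = 4.118
step 2: grad = 4.118+2 = 6.118; w = 4.118 - 0.3·(6.118) = 2.2826
step 3: grad = 2.2826+2 = 4.2826; w = 2.2826 - 0.3·(4.2826) = 0.99782
step 4: grad = 0.99782+2 = 2.99782; w = 0.99782 - 0.3·(2.99782) = 0.098474

0.098474


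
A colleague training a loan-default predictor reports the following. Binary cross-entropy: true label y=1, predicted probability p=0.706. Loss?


BCE = -[y·ln(p) + (1-y)·ln(1-p)]
= -1·ln(0.706) - 0
= -ln(0.706) = 0.3481

0.3481


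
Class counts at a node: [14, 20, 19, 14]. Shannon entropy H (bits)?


Probabilities: [14/67, 20/67, 19/67, 14/67] ≈ [0.209, 0.2985, 0.2836, 0.209]
H = -((14/67)·log₂(14/67) + (20/67)·log₂(20/67) + (19/67)·log₂(19/67) + (14/67)·log₂(14/67))
  = 1.9802 bits

1.9802 bits


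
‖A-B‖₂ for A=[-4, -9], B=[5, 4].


d = √((-4-5)² + (-9-4)²)
  = √(81 + 169)
  = √250 = 15.8114

15.8114


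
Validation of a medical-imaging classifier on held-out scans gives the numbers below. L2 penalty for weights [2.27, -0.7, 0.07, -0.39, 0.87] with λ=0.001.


‖w‖₂² = (2.27)² + (-0.7)² + (0.07)² + (-0.39)² + (0.87)²
     = 5.1529 + 0.49 + 0.0049 + 0.1521 + 0.7569
     = 6.5568
λ·‖w‖₂² = 0.001·6.5568 = 0.006557

0.006557


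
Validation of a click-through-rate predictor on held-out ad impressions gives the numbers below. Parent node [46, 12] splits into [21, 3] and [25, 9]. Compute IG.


Parent = [46, 12], H_parent = 0.7355
H_left = 0.5436 (n=24), H_right = 0.8338 (n=34)
H_children = (24/58)·0.5436 + (34/58)·0.8338 = 0.7137
IG = 0.7355 - 0.7137 = 0.0218

0.0218


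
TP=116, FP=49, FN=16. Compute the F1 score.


Precision = 116/165 = 0.703
Recall = 116/132 = 0.8788
F1 = 2·P·R/(P+R) = 2·TP/(2·TP+FP+FN) = 232/(232+49+16) = 232/297 = 0.7811

0.7811


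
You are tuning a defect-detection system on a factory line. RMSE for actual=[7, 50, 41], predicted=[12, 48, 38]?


MSE = 38/3 = 12.6667
RMSE = √(38/3) = 3.559

3.559


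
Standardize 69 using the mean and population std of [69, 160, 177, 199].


μ = 151.25, σ = 49.4589
z = (69 - 151.25)/49.4589 = -1.663

-1.663


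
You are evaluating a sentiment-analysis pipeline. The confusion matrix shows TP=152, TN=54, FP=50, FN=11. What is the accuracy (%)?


Accuracy = (TP+TN)/(TP+TN+FP+FN)
= (152+54)/(267)
= 206/267 = 77.15%

77.15%


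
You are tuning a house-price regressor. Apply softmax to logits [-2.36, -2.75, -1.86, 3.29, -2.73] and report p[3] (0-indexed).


Exponentials: e^-2.36=0.0944, e^-2.75=0.0639, e^-1.86=0.1557, e^3.29=26.8429, e^-2.73=0.0652
Sum = 27.2221
Softmax = [0.0035, 0.0023, 0.0057, 0.9861, 0.0024]
p[3] = 26.8429/27.2221 = 0.9861

0.9861


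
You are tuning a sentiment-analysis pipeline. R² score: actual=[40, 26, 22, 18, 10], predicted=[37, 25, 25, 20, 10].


ȳ = 23.2
SS_res = Σ(y-ŷ)² = 23
SS_tot = Σ(y-ȳ)² = 492.8
R² = 1 - SS_res/SS_tot = 1 - 0.0467 = 0.9533

0.9533


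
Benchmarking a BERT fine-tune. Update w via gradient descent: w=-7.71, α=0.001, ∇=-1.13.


w_new = w - α·∇
= -7.71 - 0.001·-1.13
= -7.71 + 0.00113
= -7.70887

-7.70887


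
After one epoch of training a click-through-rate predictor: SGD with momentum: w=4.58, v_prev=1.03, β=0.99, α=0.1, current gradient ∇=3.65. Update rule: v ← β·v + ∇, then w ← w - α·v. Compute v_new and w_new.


v_new = 0.99·1.03 + 3.65 = 1.0197 + 3.65 = 4.6697
w_new = 4.58 - 0.1·4.6697 = 4.58 - 0.46697 = 4.11303

v_new=4.6697, w_new=4.11303


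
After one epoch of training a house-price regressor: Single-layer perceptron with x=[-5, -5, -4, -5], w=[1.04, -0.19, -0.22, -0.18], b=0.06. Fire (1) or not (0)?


z = (-5)·(1.04) + (-5)·(-0.19) + (-4)·(-0.22) + (-5)·(-0.18) + 0.06
  = -2.41
step(z) = 0 (z<0)

0


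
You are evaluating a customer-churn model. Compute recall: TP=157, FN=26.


Recall = TP/(TP+FN)
= 157/(157+26)
= 157/183 = 85.79%

85.79%


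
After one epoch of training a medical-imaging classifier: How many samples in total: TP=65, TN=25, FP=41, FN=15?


Total = TP + TN + FP + FN
= 65 + 25 + 41 + 15
= 146
(Predicted positive: 106, predicted negative: 40)

146


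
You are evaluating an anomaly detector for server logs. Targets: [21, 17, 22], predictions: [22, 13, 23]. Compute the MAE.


Absolute errors: |21-22|=1, |17-13|=4, |22-23|=1
Sum = 6
MAE = 6/3 = 2

2


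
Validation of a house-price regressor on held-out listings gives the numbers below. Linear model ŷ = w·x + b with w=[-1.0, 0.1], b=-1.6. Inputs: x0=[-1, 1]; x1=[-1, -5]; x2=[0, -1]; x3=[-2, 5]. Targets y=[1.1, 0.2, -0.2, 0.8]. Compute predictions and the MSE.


ŷ0 = (-1.0)·(-1) + (0.1)·(1) - 1.6 = -0.5
ŷ1 = (-1.0)·(-1) + (0.1)·(-5) - 1.6 = -1.1
ŷ2 = (-1.0)·(0) + (0.1)·(-1) - 1.6 = -1.7
ŷ3 = (-1.0)·(-2) + (0.1)·(5) - 1.6 = 0.9
errors² = [2.56, 1.69, 2.25, 0.01]
MSE = 6.5100/4 = 1.6275

1.6275


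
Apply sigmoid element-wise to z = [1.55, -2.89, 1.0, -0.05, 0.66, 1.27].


σ(1.55) = 1/(1+e^-1.55) = 0.8249
σ(-2.89) = 1/(1+e^2.89) = 0.0527
σ(1.0) = 1/(1+e^-1.0) = 0.7311
σ(-0.05) = 1/(1+e^0.05) = 0.4875
σ(0.66) = 1/(1+e^-0.66) = 0.6593
σ(1.27) = 1/(1+e^-1.27) = 0.7807
result = [0.8249, 0.0527, 0.7311, 0.4875, 0.6593, 0.7807]

[0.8249, 0.0527, 0.7311, 0.4875, 0.6593, 0.7807]


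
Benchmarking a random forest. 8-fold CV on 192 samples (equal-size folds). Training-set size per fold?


Fold size = 192/8 = 24
Training per fold = 192 - 24 = 168

168


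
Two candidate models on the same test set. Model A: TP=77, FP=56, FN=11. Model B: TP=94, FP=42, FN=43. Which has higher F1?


Model A: P=77/133=0.5789, R=77/88=0.875, F1=2PR/(P+R)=2TP/(2TP+FP+FN)=154/221=0.6968
Model B: P=94/136=0.6912, R=94/137=0.6861, F1=2PR/(P+R)=2TP/(2TP+FP+FN)=188/273=0.6886
0.6968 > 0.6886 → Model A

Model A


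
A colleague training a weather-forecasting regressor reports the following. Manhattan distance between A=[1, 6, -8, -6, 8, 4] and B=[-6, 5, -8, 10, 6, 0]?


d = |1+ 6| + |6-5| + |-8+ 8| + |-6-10| + |8-6| + |4-0|
  = 7 + 1 + 0 + 16 + 2 + 4
  = 30

30


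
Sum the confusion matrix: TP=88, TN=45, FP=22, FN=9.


Total = TP + TN + FP + FN
= 88 + 45 + 22 + 9
= 164
(Predicted positive: 110, predicted negative: 54)

164


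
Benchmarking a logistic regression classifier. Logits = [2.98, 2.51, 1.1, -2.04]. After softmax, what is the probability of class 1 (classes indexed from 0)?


Exponentials: e^2.98=19.6878, e^2.51=12.3049, e^1.1=3.0042, e^-2.04=0.13
Sum = 35.1269
Softmax = [0.5605, 0.3503, 0.0855, 0.0037]
p[1] = 12.3049/35.1269 = 0.3503

0.3503


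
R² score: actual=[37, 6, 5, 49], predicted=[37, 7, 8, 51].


ȳ = 24.25
SS_res = Σ(y-ŷ)² = 14
SS_tot = Σ(y-ȳ)² = 1478.75
R² = 1 - SS_res/SS_tot = 1 - 0.0095 = 0.9905

0.9905


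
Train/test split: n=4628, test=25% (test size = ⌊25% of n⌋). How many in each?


Test = ⌊4628·25/100⌋ = 1157
Train = 4628 - 1157 = 3471

Train: 3471, Test: 1157


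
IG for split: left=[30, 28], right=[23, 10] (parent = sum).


Parent = [53, 38], H_parent = 0.9803
H_left = 0.9991 (n=58), H_right = 0.885 (n=33)
H_children = (58/91)·0.9991 + (33/91)·0.885 = 0.9577
IG = 0.9803 - 0.9577 = 0.0226

0.0226


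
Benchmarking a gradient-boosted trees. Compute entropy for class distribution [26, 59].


Probabilities: [26/85, 59/85] ≈ [0.3059, 0.6941]
H = -((26/85)·log₂(26/85) + (59/85)·log₂(59/85))
  = 0.8884 bits

0.8884 bits


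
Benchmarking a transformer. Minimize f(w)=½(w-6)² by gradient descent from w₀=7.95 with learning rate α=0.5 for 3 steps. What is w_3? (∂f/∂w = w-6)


step 1: grad = 7.95-6 = 1.95; w = 7.95 - 0.5·(1.95) = 6.975
step 2: grad = 6.975-6 = 0.975; w = 6.975 - 0.5·(0.975) = 6.4875
step 3: grad = 6.4875-6 = 0.4875; w = 6.4875 - 0.5·(0.4875) = 6.24375

6.24375


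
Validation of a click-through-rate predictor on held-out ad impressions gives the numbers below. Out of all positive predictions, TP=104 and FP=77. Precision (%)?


Precision = TP/(TP+FP)
= 104/(104+77)
= 104/181 = 57.46%

57.46%


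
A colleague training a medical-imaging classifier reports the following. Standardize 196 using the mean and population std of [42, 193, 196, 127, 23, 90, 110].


μ = 111.5714, σ = 62.2779
z = (196 - 111.5714)/62.2779 = 1.3557

1.3557


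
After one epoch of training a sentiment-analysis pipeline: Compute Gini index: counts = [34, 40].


Probabilities: [34/74, 40/74] ≈ [0.4595, 0.5405]
Σpᵢ² = (1156 + 1600)/74² = 2756/5476
Gini = 1 - Σpᵢ² = 1 - 2756/5476 = 0.4967

0.4967


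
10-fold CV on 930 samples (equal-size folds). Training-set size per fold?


Fold size = 930/10 = 93
Training per fold = 930 - 93 = 837

837


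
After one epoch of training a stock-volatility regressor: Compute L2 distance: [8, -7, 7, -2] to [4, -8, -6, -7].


d = √((8-4)² + (-7+ 8)² + (7+ 6)² + (-2+ 7)²)
  = √(16 + 1 + 169 + 25)
  = √211 = 14.5258

14.5258


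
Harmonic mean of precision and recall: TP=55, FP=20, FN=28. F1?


Precision = 55/75 = 0.7333
Recall = 55/83 = 0.6627
F1 = 2·P·R/(P+R) = 2·TP/(2·TP+FP+FN) = 110/(110+20+28) = 110/158 = 0.6962

0.6962


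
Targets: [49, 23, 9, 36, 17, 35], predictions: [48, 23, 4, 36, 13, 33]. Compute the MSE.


Squared errors: (49-48)²=1, (23-23)²=0, (9-4)²=25, (36-36)²=0, (17-13)²=16, (35-33)²=4
Sum = 46
MSE = 46/6 = 23/3

23/3


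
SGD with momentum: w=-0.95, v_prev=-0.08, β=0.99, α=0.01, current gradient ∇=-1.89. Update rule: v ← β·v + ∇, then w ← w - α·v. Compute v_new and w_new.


v_new = 0.99·-0.08 - 1.89 = -0.0792 - 1.89 = -1.9692
w_new = -0.95 - 0.01·-1.9692 = -0.95 + 0.019692 = -0.930308

v_new=-1.9692, w_new=-0.930308


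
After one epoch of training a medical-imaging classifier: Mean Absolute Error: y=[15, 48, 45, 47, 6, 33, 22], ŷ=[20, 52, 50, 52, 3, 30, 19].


Absolute errors: |15-20|=5, |48-52|=4, |45-50|=5, |47-52|=5, |6-3|=3, |33-30|=3, |22-19|=3
Sum = 28
MAE = 28/7 = 4

4


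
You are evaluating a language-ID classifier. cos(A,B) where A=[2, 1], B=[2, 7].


A·B = 2·2 + 1·7 = 11
‖A‖ = √5 = 2.2361, ‖B‖ = √53 = 7.2801
cos = 11/(√5·√53) = 11/√265 = 0.6757

0.6757


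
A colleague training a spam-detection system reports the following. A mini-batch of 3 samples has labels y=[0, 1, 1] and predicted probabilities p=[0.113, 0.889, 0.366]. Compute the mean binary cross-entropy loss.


L[0] = -ln(1-0.113) = -ln(0.887) = 0.1199
L[1] = -ln(0.889) = 0.1177
L[2] = -ln(0.366) = 1.0051
mean = (0.1199 + 0.1177 + 1.0051)/3 = 0.4142

0.4142


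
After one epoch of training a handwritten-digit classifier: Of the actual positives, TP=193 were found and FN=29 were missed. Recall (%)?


Recall = TP/(TP+FN)
= 193/(193+29)
= 193/222 = 86.94%

86.94%


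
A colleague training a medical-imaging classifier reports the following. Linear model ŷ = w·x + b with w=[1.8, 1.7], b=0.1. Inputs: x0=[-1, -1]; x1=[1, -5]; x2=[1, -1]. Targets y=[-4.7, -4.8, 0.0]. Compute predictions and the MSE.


ŷ0 = (1.8)·(-1) + (1.7)·(-1) + 0.1 = -3.4
ŷ1 = (1.8)·(1) + (1.7)·(-5) + 0.1 = -6.6
ŷ2 = (1.8)·(1) + (1.7)·(-1) + 0.1 = 0.2
errors² = [1.69, 3.24, 0.04]
MSE = 4.9700/3 = 1.6567

1.6567


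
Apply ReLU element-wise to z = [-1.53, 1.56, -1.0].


ReLU(-1.53) = max(0, -1.53) = 0.0
ReLU(1.56) = max(0, 1.56) = 1.56
ReLU(-1.0) = max(0, -1.0) = 0.0
result = [0.0, 1.56, 0.0]

[0.0, 1.56, 0.0]


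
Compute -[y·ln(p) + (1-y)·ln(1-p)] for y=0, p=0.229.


BCE = -[y·ln(p) + (1-y)·ln(1-p)]
= -0 - 1·ln(1-0.229)
= -ln(0.771) = 0.2601

0.2601


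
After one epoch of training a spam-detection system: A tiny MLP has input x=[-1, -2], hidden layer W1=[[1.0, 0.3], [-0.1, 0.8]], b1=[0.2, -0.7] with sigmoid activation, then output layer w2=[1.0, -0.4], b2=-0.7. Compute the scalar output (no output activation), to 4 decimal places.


z1[0] = (1.0)·(-1) + (0.3)·(-2) + 0.2 = -1.4
z1[1] = (-0.1)·(-1) + (0.8)·(-2) - 0.7 = -2.2
h = sigmoid(z1) = [0.1978, 0.0998]
output = (1.0)·(0.1978) + (-0.4)·(0.0998) - 0.7 = -0.5421

-0.5421


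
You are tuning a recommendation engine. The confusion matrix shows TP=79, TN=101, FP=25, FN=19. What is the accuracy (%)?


Accuracy = (TP+TN)/(TP+TN+FP+FN)
= (79+101)/(224)
= 180/224 = 80.36%

80.36%


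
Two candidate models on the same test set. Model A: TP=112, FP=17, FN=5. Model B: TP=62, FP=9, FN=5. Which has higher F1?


Model A: P=112/129=0.8682, R=112/117=0.9573, F1=2PR/(P+R)=2TP/(2TP+FP+FN)=224/246=0.9106
Model B: P=62/71=0.8732, R=62/67=0.9254, F1=2PR/(P+R)=2TP/(2TP+FP+FN)=124/138=0.8986
0.9106 > 0.8986 → Model A

Model A


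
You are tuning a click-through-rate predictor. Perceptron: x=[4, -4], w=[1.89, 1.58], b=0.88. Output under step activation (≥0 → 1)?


z = (4)·(1.89) + (-4)·(1.58) + 0.88
  = 2.12
step(z) = 1 (z≥0)

1


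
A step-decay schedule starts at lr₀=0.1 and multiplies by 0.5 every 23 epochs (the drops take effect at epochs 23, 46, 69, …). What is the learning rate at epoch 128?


n_drops = ⌊128/23⌋ = 5
lr = 0.1·0.5^5 = 0.1·0.03125 = 0.003125

0.003125


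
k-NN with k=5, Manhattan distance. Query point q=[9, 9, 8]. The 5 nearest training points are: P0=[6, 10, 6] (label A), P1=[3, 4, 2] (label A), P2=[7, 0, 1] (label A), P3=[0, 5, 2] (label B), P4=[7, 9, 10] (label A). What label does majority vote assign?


d(q,P0) = 6  (label A)
d(q,P1) = 17  (label A)
d(q,P2) = 18  (label A)
d(q,P3) = 19  (label B)
d(q,P4) = 4  (label A)
Votes: A=4, B=1
Majority → A

A


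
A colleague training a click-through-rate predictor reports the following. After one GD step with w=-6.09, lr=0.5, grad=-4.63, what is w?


w_new = w - α·∇
= -6.09 - 0.5·-4.63
= -6.09 + 2.315
= -3.775

-3.775


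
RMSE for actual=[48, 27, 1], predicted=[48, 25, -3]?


MSE = 20/3 = 6.6667
RMSE = √(20/3) = 2.582

2.582


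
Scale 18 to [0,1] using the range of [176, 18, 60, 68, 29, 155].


min=18, max=176
(18-18)/(176-18) = 0/158 = 0.0

0.0


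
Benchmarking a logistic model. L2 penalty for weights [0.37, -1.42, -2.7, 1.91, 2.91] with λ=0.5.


‖w‖₂² = (0.37)² + (-1.42)² + (-2.7)² + (1.91)² + (2.91)²
     = 0.1369 + 2.0164 + 7.29 + 3.6481 + 8.4681
     = 21.5595
λ·‖w‖₂² = 0.5·21.5595 = 10.77975

10.77975


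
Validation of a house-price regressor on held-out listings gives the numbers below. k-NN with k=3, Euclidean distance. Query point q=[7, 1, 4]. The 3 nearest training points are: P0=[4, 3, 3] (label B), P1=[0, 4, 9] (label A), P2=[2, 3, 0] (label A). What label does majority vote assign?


d(q,P0) = 3.7417  (label B)
d(q,P1) = 9.1104  (label A)
d(q,P2) = 6.7082  (label A)
Votes: A=2, B=1
Majority → A

A


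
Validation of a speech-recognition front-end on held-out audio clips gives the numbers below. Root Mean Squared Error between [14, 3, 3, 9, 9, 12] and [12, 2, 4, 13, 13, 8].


MSE = 54/6 = 9
RMSE = √(54/6) = 3.0

3.0


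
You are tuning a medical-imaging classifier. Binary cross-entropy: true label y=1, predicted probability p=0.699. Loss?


BCE = -[y·ln(p) + (1-y)·ln(1-p)]
= -1·ln(0.699) - 0
= -ln(0.699) = 0.3581

0.3581


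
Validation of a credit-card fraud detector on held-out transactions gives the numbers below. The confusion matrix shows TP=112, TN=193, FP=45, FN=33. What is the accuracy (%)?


Accuracy = (TP+TN)/(TP+TN+FP+FN)
= (112+193)/(383)
= 305/383 = 79.63%

79.63%


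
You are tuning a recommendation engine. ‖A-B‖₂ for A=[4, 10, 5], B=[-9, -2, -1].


d = √((4+ 9)² + (10+ 2)² + (5+ 1)²)
  = √(169 + 144 + 36)
  = √349 = 18.6815

18.6815


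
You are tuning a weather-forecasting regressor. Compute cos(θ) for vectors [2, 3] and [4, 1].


A·B = 2·4 + 3·1 = 11
‖A‖ = √13 = 3.6056, ‖B‖ = √17 = 4.1231
cos = 11/(√13·√17) = 11/√221 = 0.7399

0.7399


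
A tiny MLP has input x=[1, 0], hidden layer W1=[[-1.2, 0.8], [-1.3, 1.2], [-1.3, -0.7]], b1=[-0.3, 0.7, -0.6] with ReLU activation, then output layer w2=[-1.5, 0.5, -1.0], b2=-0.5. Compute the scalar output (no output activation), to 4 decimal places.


z1[0] = (-1.2)·(1) + (0.8)·(0) - 0.3 = -1.5
z1[1] = (-1.3)·(1) + (1.2)·(0) + 0.7 = -0.6
z1[2] = (-1.3)·(1) + (-0.7)·(0) - 0.6 = -1.9
h = ReLU(z1) = [0.0, 0.0, 0.0]
output = (-1.5)·(0.0) + (0.5)·(0.0) + (-1.0)·(0.0) - 0.5 = -0.5

-0.5


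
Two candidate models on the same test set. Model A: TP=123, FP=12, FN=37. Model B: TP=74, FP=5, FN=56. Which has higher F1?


Model A: P=123/135=0.9111, R=123/160=0.7688, F1=2PR/(P+R)=2TP/(2TP+FP+FN)=246/295=0.8339
Model B: P=74/79=0.9367, R=74/130=0.5692, F1=2PR/(P+R)=2TP/(2TP+FP+FN)=148/209=0.7081
0.8339 > 0.7081 → Model A

Model A


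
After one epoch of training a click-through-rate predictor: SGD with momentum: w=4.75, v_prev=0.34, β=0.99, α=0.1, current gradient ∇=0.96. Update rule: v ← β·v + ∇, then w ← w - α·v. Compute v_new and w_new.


v_new = 0.99·0.34 + 0.96 = 0.3366 + 0.96 = 1.2966
w_new = 4.75 - 0.1·1.2966 = 4.75 - 0.12966 = 4.62034

v_new=1.2966, w_new=4.62034


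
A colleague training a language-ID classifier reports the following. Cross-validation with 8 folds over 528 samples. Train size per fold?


Fold size = 528/8 = 66
Training per fold = 528 - 66 = 462

462


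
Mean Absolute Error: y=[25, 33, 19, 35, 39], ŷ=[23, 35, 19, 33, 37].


Absolute errors: |25-23|=2, |33-35|=2, |19-19|=0, |35-33|=2, |39-37|=2
Sum = 8
MAE = 8/5 = 8/5

8/5


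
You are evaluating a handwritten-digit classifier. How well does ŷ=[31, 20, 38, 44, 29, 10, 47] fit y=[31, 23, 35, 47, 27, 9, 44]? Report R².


ȳ = 30.8571
SS_res = Σ(y-ŷ)² = 41
SS_tot = Σ(y-ȳ)² = 1004.86
R² = 1 - SS_res/SS_tot = 1 - 0.0408 = 0.9592

0.9592


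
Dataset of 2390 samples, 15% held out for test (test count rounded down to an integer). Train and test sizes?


Test = ⌊2390·15/100⌋ = 358
Train = 2390 - 358 = 2032

Train: 2032, Test: 358


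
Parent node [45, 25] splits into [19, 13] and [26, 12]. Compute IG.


Parent = [45, 25], H_parent = 0.9403
H_left = 0.9745 (n=32), H_right = 0.8997 (n=38)
H_children = (32/70)·0.9745 + (38/70)·0.8997 = 0.9339
IG = 0.9403 - 0.9339 = 0.0064

0.0064


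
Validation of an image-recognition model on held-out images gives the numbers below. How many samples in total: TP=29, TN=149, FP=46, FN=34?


Total = TP + TN + FP + FN
= 29 + 149 + 46 + 34
= 258
(Predicted positive: 75, predicted negative: 183)

258


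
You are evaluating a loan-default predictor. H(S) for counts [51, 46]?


Probabilities: [51/97, 46/97] ≈ [0.5258, 0.4742]
H = -((51/97)·log₂(51/97) + (46/97)·log₂(46/97))
  = 0.9981 bits

0.9981 bits


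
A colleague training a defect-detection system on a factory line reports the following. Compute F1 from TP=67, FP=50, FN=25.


Precision = 67/117 = 0.5726
Recall = 67/92 = 0.7283
F1 = 2·P·R/(P+R) = 2·TP/(2·TP+FP+FN) = 134/(134+50+25) = 134/209 = 0.6411

0.6411


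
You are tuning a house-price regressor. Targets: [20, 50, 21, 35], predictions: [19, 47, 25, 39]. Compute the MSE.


Squared errors: (20-19)²=1, (50-47)²=9, (21-25)²=16, (35-39)²=16
Sum = 42
MSE = 42/4 = 21/2

21/2


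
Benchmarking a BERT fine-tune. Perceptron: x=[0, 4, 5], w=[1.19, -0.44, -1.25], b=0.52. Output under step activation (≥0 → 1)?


z = (0)·(1.19) + (4)·(-0.44) + (5)·(-1.25) + 0.52
  = -7.49
step(z) = 0 (z<0)

0


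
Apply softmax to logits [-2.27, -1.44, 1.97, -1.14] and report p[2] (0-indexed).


Exponentials: e^-2.27=0.1033, e^-1.44=0.2369, e^1.97=7.1707, e^-1.14=0.3198
Sum = 7.8307
Softmax = [0.0132, 0.0303, 0.9157, 0.0408]
p[2] = 7.1707/7.8307 = 0.9157

0.9157


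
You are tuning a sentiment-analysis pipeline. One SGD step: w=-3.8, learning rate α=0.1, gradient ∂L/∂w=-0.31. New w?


w_new = w - α·∇
= -3.8 - 0.1·-0.31
= -3.8 + 0.031
= -3.769

-3.769


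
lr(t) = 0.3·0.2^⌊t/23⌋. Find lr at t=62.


n_drops = ⌊62/23⌋ = 2
lr = 0.3·0.2^2 = 0.3·0.04 = 0.012

0.012


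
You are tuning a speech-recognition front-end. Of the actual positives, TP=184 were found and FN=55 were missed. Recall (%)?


Recall = TP/(TP+FN)
= 184/(184+55)
= 184/239 = 76.99%

76.99%


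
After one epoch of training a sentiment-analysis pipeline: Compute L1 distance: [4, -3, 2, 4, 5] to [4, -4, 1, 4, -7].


d = |4-4| + |-3+ 4| + |2-1| + |4-4| + |5+ 7|
  = 0 + 1 + 1 + 0 + 12
  = 14

14


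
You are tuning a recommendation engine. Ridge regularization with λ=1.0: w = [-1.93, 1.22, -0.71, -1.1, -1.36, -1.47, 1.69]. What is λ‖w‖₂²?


‖w‖₂² = (-1.93)² + (1.22)² + (-0.71)² + (-1.1)² + (-1.36)² + (-1.47)² + (1.69)²
     = 3.7249 + 1.4884 + 0.5041 + 1.21 + 1.8496 + 2.1609 + 2.8561
     = 13.794
λ·‖w‖₂² = 1.0·13.794 = 13.794

13.794


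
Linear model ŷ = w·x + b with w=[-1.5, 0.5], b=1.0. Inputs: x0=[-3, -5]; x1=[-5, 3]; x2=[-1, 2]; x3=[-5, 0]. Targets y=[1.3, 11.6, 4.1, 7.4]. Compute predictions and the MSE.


ŷ0 = (-1.5)·(-3) + (0.5)·(-5) + 1.0 = 3.0
ŷ1 = (-1.5)·(-5) + (0.5)·(3) + 1.0 = 10.0
ŷ2 = (-1.5)·(-1) + (0.5)·(2) + 1.0 = 3.5
ŷ3 = (-1.5)·(-5) + (0.5)·(0) + 1.0 = 8.5
errors² = [2.89, 2.56, 0.36, 1.21]
MSE = 7.0200/4 = 1.755

1.755


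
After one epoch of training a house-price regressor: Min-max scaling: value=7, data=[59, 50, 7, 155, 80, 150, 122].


min=7, max=155
(7-7)/(155-7) = 0/148 = 0.0

0.0


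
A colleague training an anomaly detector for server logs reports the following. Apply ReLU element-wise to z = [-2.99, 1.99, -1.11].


ReLU(-2.99) = max(0, -2.99) = 0.0
ReLU(1.99) = max(0, 1.99) = 1.99
ReLU(-1.11) = max(0, -1.11) = 0.0
result = [0.0, 1.99, 0.0]

[0.0, 1.99, 0.0]


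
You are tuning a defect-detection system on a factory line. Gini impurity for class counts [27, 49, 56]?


Probabilities: [27/132, 49/132, 56/132] ≈ [0.2045, 0.3712, 0.4242]
Σpᵢ² = (729 + 2401 + 3136)/132² = 6266/17424
Gini = 1 - Σpᵢ² = 1 - 6266/17424 = 0.6404

0.6404


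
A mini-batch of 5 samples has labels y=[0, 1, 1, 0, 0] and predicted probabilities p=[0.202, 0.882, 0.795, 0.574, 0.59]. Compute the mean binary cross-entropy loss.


L[0] = -ln(1-0.202) = -ln(0.798) = 0.2256
L[1] = -ln(0.882) = 0.1256
L[2] = -ln(0.795) = 0.2294
L[3] = -ln(1-0.574) = -ln(0.426) = 0.8533
L[4] = -ln(1-0.59) = -ln(0.41) = 0.8916
mean = (0.2256 + 0.1256 + 0.2294 + 0.8533 + 0.8916)/5 = 0.4651

0.4651


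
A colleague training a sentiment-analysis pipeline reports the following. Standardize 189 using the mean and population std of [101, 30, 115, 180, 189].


μ = 123, σ = 57.969
z = (189 - 123)/57.969 = 1.1385

1.1385


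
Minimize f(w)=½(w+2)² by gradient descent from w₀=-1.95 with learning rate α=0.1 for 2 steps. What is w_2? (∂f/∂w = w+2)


step 1: grad = -1.95+2 = 0.05; w = -1.95 - 0.1·(0.05) = -1.955
step 2: grad = -1.955+2 = 0.045; w = -1.955 - 0.1·(0.045) = -1.9595

-1.9595


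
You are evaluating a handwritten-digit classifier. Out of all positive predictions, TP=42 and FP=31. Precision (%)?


Precision = TP/(TP+FP)
= 42/(42+31)
= 42/73 = 57.53%

57.53%


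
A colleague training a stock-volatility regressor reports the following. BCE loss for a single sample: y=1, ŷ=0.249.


BCE = -[y·ln(p) + (1-y)·ln(1-p)]
= -1·ln(0.249) - 0
= -ln(0.249) = 1.3903

1.3903


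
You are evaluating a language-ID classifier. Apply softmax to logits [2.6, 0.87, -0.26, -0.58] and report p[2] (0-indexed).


Exponentials: e^2.6=13.4637, e^0.87=2.3869, e^-0.26=0.7711, e^-0.58=0.5599
Sum = 17.1816
Softmax = [0.7836, 0.1389, 0.0449, 0.0326]
p[2] = 0.7711/17.1816 = 0.0449

0.0449


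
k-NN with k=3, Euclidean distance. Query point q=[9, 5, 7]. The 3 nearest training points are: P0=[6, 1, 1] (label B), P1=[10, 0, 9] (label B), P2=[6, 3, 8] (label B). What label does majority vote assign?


d(q,P0) = 7.8102  (label B)
d(q,P1) = 5.4772  (label B)
d(q,P2) = 3.7417  (label B)
Votes: A=0, B=3
Majority → B

B


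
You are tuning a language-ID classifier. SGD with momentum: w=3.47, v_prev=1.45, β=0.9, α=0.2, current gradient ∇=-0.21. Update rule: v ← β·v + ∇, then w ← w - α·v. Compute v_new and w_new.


v_new = 0.9·1.45 - 0.21 = 1.305 - 0.21 = 1.095
w_new = 3.47 - 0.2·1.095 = 3.47 - 0.219 = 3.251

v_new=1.095, w_new=3.251


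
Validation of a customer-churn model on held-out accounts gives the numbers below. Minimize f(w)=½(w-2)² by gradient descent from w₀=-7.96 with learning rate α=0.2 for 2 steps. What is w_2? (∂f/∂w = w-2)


step 1: grad = -7.96-2 = -9.96; w = -7.96 - 0.2·(-9.96) = -5.968
step 2: grad = -5.968-2 = -7.968; w = -5.968 - 0.2·(-7.968) = -4.3744

-4.3744


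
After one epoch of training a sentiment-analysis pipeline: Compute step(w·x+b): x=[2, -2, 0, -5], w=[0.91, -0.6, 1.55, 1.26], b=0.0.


z = (2)·(0.91) + (-2)·(-0.6) + (0)·(1.55) + (-5)·(1.26) + 0.0
  = -3.28
step(z) = 0 (z<0)

0


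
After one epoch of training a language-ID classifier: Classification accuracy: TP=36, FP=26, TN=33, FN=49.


Accuracy = (TP+TN)/(TP+TN+FP+FN)
= (36+33)/(144)
= 69/144 = 47.92%

47.92%


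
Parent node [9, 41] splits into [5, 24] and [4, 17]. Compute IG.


Parent = [9, 41], H_parent = 0.6801
H_left = 0.6632 (n=29), H_right = 0.7025 (n=21)
H_children = (29/50)·0.6632 + (21/50)·0.7025 = 0.6797
IG = 0.6801 - 0.6797 = 0.0004

0.0004


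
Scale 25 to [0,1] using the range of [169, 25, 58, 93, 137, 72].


min=25, max=169
(25-25)/(169-25) = 0/144 = 0.0

0.0


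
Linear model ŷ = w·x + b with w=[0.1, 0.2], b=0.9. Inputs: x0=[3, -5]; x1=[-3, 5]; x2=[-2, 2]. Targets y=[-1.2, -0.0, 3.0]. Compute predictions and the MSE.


ŷ0 = (0.1)·(3) + (0.2)·(-5) + 0.9 = 0.2
ŷ1 = (0.1)·(-3) + (0.2)·(5) + 0.9 = 1.6
ŷ2 = (0.1)·(-2) + (0.2)·(2) + 0.9 = 1.1
errors² = [1.96, 2.56, 3.61]
MSE = 8.1300/3 = 2.71

2.71


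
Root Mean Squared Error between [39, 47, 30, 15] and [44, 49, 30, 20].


MSE = 54/4 = 13.5
RMSE = √(54/4) = 3.6742

3.6742


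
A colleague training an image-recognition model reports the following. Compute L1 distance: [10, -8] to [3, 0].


d = |10-3| + |-8-0|
  = 7 + 8
  = 15

15


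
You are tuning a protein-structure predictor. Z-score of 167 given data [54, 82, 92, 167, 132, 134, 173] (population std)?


μ = 119.1429, σ = 41.2949
z = (167 - 119.1429)/41.2949 = 1.1589

1.1589


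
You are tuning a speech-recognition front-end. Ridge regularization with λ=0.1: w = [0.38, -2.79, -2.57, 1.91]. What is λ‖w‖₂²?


‖w‖₂² = (0.38)² + (-2.79)² + (-2.57)² + (1.91)²
     = 0.1444 + 7.7841 + 6.6049 + 3.6481
     = 18.1815
λ·‖w‖₂² = 0.1·18.1815 = 1.81815

1.81815


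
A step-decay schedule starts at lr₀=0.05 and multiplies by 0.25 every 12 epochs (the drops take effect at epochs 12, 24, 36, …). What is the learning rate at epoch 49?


n_drops = ⌊49/12⌋ = 4
lr = 0.05·0.25^4 = 0.05·0.00390625 = 0.0001953125

0.0001953125


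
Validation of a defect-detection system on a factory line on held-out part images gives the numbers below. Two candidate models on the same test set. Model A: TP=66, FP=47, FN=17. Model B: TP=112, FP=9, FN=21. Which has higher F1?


Model A: P=66/113=0.5841, R=66/83=0.7952, F1=2PR/(P+R)=2TP/(2TP+FP+FN)=132/196=0.6735
Model B: P=112/121=0.9256, R=112/133=0.8421, F1=2PR/(P+R)=2TP/(2TP+FP+FN)=224/254=0.8819
0.6735 < 0.8819 → Model B

Model B


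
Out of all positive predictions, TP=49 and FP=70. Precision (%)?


Precision = TP/(TP+FP)
= 49/(49+70)
= 49/119 = 41.18%

41.18%
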